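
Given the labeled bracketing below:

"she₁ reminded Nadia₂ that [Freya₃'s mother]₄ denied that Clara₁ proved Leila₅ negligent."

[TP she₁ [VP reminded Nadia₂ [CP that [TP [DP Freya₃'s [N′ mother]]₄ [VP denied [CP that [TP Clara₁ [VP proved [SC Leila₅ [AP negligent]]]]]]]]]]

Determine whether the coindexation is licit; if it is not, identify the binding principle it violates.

Principle C

The two coindexed NPs are *she₁* and *Clara₁*.
*Clara₁* is an R-expression. Principle C requires it to be free everywhere.
*she₁* c-commands it and carries the same index.
The R-expression is bound → Principle C violation.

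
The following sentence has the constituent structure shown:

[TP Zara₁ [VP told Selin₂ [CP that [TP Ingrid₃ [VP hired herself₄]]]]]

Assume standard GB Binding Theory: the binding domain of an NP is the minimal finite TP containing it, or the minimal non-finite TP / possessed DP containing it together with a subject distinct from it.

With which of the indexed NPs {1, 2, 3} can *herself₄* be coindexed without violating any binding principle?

{3}

*herself* is an anaphor, so Principle A applies: it must be bound in its binding domain.
Binding domain of *herself₄*: the embedded TP, whose subject is Ingrid₃.
*Zara₁* c-commands the anaphor but is outside its binding domain → cannot satisfy Principle A.
*Selin₂* c-commands the anaphor but is outside its binding domain → cannot satisfy Principle A.
*Ingrid₃* c-commands the anaphor within its binding domain → licit binder.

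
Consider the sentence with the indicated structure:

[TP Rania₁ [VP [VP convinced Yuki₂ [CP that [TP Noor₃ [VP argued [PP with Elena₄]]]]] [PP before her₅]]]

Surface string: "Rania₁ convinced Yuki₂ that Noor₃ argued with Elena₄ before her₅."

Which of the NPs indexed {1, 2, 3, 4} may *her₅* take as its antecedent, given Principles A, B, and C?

*her* is a pronoun, so Principle B applies: it must be free in its binding domain.
Binding domain of *her₅*: the matrix TP, whose subject is Rania₁.
*Rania₁* c-commands the pronoun within its binding domain → coindexation would violate Principle B.
*Yuki₂* and the pronoun do not c-command one another → neither Principle B nor Principle C is at stake; coindexation permitted.
*Noor₃* and the pronoun do not c-command one another → neither Principle B nor Principle C is at stake; coindexation permitted.
*Elena₄* and the pronoun do not c-command one another → neither Principle B nor Principle C is at stake; coindexation permitted.

{2, 3, 4}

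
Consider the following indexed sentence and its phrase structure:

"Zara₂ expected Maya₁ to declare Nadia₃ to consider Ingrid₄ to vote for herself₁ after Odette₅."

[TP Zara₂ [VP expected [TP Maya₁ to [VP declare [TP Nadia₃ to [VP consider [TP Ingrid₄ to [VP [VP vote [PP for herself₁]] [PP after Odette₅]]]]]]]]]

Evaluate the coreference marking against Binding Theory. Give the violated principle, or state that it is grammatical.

Principle A

The two coindexed NPs are *Maya₁* and *herself₁*.
*herself₁* is an anaphor. Principle A requires it to be bound within its binding domain — the embedded TP, whose subject is Ingrid₄.
Within that domain it is c-commanded by *Ingrid₄*, which does not share its index.
*Maya₁* does c-command the anaphor, but from outside its binding domain.
The anaphor is unbound in its domain → Principle A violation.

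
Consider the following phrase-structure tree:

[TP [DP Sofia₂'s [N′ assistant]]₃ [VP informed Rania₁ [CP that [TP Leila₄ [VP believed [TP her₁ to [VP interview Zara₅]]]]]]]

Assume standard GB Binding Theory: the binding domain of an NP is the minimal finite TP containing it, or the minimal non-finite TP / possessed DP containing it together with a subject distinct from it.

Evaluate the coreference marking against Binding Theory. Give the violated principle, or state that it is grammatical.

grammatical

The two coindexed NPs are *Rania₁* and *her₁*.
*her₁* is a pronoun; its binding domain is the embedded TP, whose subject is Leila₄. Within that domain it is c-commanded only by *Leila₄*, which carries a different index — the pronoun is free locally, so Principle B holds.
*Rania₁* is an R-expression; *her₁* does not c-command it, and no other NP shares its index, so Principle C is satisfied.
All principles are respected.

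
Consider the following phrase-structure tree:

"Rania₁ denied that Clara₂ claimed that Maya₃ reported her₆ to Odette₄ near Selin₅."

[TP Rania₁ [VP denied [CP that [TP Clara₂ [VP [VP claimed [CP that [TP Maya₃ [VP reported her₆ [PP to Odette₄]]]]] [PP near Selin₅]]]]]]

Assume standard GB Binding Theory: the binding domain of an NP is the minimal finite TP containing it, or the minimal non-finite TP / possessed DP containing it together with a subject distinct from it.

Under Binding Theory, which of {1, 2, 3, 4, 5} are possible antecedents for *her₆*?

*her* is a pronoun, so Principle B applies: it must be free in its binding domain.
Binding domain of *her₆*: the embedded TP, whose subject is Maya₃.
*Rania₁* c-commands the pronoun but from outside its binding domain, and is not c-commanded by it → coindexation permitted.
*Clara₂* c-commands the pronoun but from outside its binding domain, and is not c-commanded by it → coindexation permitted.
*Maya₃* c-commands the pronoun within its binding domain → coindexation would violate Principle B.
*Odette₄*: the pronoun c-commands this R-expression → coindexation would violate Principle C on *Odette₄*.
*Selin₅* and the pronoun do not c-command one another → neither Principle B nor Principle C is at stake; coindexation permitted.

{1, 2, 5}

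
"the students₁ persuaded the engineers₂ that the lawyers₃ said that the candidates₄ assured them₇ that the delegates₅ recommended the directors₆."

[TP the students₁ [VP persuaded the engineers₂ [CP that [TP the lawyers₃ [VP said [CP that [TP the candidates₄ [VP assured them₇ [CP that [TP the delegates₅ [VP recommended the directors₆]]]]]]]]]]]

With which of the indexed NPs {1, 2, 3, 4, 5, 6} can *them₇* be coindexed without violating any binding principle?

*them* is a pronoun, so Principle B applies: it must be free in its binding domain.
Binding domain of *them₇*: the embedded TP, whose subject is the candidates₄.
*the students₁* c-commands the pronoun but from outside its binding domain, and is not c-commanded by it → coindexation permitted.
*the engineers₂* c-commands the pronoun but from outside its binding domain, and is not c-commanded by it → coindexation permitted.
*the lawyers₃* c-commands the pronoun but from outside its binding domain, and is not c-commanded by it → coindexation permitted.
*the candidates₄* c-commands the pronoun within its binding domain → coindexation would violate Principle B.
*the delegates₅*: the pronoun c-commands this R-expression → coindexation would violate Principle C on *the delegates₅*.
*the directors₆*: the pronoun c-commands this R-expression → coindexation would violate Principle C on *the directors₆*.

{1, 2, 3}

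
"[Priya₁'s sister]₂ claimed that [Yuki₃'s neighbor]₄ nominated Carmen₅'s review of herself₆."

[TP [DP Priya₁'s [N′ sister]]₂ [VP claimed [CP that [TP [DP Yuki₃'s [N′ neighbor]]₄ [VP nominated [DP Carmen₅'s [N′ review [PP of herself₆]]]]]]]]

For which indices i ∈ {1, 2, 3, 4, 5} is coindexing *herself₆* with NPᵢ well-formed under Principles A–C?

*herself* is an anaphor, so Principle A applies: it must be bound in its binding domain.
Binding domain of *herself₆*: the possessed DP, whose subject is Carmen₅.
*Priya₁* does not c-command the anaphor → cannot bind it.
*[Priya₁'s sister]₂* c-commands the anaphor but is outside its binding domain → cannot satisfy Principle A.
*Yuki₃* does not c-command the anaphor → cannot bind it.
*[Yuki₃'s neighbor]₄* c-commands the anaphor but is outside its binding domain → cannot satisfy Principle A.
*Carmen₅* c-commands the anaphor within its binding domain → licit binder.

{5}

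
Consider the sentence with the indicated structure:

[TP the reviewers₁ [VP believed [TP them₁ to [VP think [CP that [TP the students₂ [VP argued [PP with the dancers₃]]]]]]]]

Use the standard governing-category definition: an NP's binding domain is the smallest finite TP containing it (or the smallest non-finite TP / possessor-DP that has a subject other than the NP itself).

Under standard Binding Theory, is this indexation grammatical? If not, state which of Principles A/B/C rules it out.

Principle B

The two coindexed NPs are *the reviewers₁* and *them₁*.
*them₁* is a pronoun. Its binding domain is the matrix TP, whose subject is the reviewers₁.
*the reviewers₁* c-commands it within that domain and carries the same index.
The pronoun is locally bound → Principle B violation.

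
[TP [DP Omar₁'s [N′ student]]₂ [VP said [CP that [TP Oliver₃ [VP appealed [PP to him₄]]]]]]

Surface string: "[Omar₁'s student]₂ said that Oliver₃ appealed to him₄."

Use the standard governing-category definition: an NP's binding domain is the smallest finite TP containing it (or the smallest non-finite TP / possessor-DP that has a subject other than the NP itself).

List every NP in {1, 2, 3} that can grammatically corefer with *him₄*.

*him* is a pronoun, so Principle B applies: it must be free in its binding domain.
Binding domain of *him₄*: the embedded TP, whose subject is Oliver₃.
*Omar₁* and the pronoun do not c-command one another → neither Principle B nor Principle C is at stake; coindexation permitted.
*[Omar₁'s student]₂* c-commands the pronoun but from outside its binding domain, and is not c-commanded by it → coindexation permitted.
*Oliver₃* c-commands the pronoun within its binding domain → coindexation would violate Principle B.

{1, 2}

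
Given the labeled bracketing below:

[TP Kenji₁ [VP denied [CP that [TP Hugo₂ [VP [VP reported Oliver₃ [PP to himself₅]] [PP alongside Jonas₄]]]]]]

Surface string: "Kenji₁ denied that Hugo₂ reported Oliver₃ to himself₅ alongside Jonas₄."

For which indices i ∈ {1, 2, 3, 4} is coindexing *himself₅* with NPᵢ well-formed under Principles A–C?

{2, 3}

*himself* is an anaphor, so Principle A applies: it must be bound in its binding domain.
Binding domain of *himself₅*: the embedded TP, whose subject is Hugo₂.
*Kenji₁* c-commands the anaphor but is outside its binding domain → cannot satisfy Principle A.
*Hugo₂* c-commands the anaphor within its binding domain → licit binder.
*Oliver₃* c-commands the anaphor within its binding domain → licit binder.
*Jonas₄* does not c-command the anaphor → cannot bind it.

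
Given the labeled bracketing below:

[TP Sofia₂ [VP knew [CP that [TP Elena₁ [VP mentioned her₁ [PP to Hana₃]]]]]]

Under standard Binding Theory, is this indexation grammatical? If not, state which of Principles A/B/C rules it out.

Principle B

The two coindexed NPs are *Elena₁* and *her₁*.
*her₁* is a pronoun. Its binding domain is the embedded TP, whose subject is Elena₁.
*Elena₁* c-commands it within that domain and carries the same index.
The pronoun is locally bound → Principle B violation.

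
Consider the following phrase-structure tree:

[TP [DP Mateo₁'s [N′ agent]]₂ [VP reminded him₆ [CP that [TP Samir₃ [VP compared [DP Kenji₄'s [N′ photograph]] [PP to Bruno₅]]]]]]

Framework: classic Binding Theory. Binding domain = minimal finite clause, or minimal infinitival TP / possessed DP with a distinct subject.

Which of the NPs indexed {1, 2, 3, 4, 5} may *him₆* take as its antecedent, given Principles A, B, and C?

*him* is a pronoun, so Principle B applies: it must be free in its binding domain.
Binding domain of *him₆*: the matrix TP, whose subject is [Mateo₁'s agent]₂.
*Mateo₁* and the pronoun do not c-command one another → neither Principle B nor Principle C is at stake; coindexation permitted.
*[Mateo₁'s agent]₂* c-commands the pronoun within its binding domain → coindexation would violate Principle B.
*Samir₃*: the pronoun c-commands this R-expression → coindexation would violate Principle C on *Samir₃*.
*Kenji₄*: the pronoun c-commands this R-expression → coindexation would violate Principle C on *Kenji₄*.
*Bruno₅*: the pronoun c-commands this R-expression → coindexation would violate Principle C on *Bruno₅*.

{1}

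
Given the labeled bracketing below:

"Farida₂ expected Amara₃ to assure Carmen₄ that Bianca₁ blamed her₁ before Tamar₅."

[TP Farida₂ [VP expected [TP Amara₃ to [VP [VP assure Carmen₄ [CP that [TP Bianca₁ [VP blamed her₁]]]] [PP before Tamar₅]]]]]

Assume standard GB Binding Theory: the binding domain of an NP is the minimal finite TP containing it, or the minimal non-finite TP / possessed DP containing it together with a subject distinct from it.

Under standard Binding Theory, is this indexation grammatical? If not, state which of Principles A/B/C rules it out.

The two coindexed NPs are *Bianca₁* and *her₁*.
*her₁* is a pronoun. Its binding domain is the embedded TP, whose subject is Bianca₁.
*Bianca₁* c-commands it within that domain and carries the same index.
The pronoun is locally bound → Principle B violation.

Principle B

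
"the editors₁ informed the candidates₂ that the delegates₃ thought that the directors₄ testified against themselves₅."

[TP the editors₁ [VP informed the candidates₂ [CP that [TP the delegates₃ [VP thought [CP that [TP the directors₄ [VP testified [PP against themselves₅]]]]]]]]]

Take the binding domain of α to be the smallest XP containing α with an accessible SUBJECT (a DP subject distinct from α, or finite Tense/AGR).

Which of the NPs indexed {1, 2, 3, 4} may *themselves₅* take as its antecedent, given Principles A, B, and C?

*themselves* is an anaphor, so Principle A applies: it must be bound in its binding domain.
Binding domain of *themselves₅*: the embedded TP, whose subject is the directors₄.
*the editors₁* c-commands the anaphor but is outside its binding domain → cannot satisfy Principle A.
*the candidates₂* c-commands the anaphor but is outside its binding domain → cannot satisfy Principle A.
*the delegates₃* c-commands the anaphor but is outside its binding domain → cannot satisfy Principle A.
*the directors₄* c-commands the anaphor within its binding domain → licit binder.

{4}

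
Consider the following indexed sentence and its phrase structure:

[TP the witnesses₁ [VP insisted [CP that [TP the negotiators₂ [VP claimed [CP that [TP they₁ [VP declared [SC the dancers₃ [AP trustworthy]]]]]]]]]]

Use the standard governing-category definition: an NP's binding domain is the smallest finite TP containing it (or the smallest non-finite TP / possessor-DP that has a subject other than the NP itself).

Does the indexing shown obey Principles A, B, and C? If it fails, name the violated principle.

The two coindexed NPs are *the witnesses₁* and *they₁*.
*they₁* is a pronoun; nothing c-commands it within its binding domain (the embedded TP.), so Principle B holds trivially.
*the witnesses₁* is an R-expression; *they₁* does not c-command it, and no other NP shares its index, so Principle C is satisfied.
All principles are respected.

grammatical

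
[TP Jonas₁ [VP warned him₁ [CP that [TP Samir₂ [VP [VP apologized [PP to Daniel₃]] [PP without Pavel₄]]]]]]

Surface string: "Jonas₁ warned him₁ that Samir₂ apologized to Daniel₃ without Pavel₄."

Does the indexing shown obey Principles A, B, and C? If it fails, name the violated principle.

Principle B

The two coindexed NPs are *Jonas₁* and *him₁*.
*him₁* is a pronoun. Its binding domain is the matrix TP, whose subject is Jonas₁.
*Jonas₁* c-commands it within that domain and carries the same index.
The pronoun is locally bound → Principle B violation.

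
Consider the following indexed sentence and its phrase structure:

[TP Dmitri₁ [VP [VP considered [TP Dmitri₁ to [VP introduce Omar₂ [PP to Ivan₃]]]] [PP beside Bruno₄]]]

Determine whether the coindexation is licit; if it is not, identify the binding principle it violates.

The two coindexed NPs are *Dmitri₁* (the lower occurrence) and *Dmitri₁* (the higher occurrence).
*Dmitri₁* (the lower occurrence) is an R-expression. Principle C requires it to be free everywhere.
*Dmitri₁* (the higher occurrence) c-commands it and carries the same index.
The R-expression is bound → Principle C violation.

Principle C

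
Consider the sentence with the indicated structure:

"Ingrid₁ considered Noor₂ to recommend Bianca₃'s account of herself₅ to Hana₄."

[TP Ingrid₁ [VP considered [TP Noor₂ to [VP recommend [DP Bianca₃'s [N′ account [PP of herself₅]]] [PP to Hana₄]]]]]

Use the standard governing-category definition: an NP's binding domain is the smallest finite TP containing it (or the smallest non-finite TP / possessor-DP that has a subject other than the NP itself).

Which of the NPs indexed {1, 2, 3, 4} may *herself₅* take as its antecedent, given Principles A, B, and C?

*herself* is an anaphor, so Principle A applies: it must be bound in its binding domain.
Binding domain of *herself₅*: the possessed DP, whose subject is Bianca₃.
*Ingrid₁* c-commands the anaphor but is outside its binding domain → cannot satisfy Principle A.
*Noor₂* c-commands the anaphor but is outside its binding domain → cannot satisfy Principle A.
*Bianca₃* c-commands the anaphor within its binding domain → licit binder.
*Hana₄* does not c-command the anaphor → cannot bind it.

{3}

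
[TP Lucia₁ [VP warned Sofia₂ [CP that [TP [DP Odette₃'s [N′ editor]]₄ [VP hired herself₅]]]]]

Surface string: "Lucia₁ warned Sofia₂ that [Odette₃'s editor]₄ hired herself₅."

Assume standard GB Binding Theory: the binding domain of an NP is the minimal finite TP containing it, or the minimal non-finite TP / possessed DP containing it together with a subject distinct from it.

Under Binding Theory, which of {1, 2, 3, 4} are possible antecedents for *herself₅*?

{4}

*herself* is an anaphor, so Principle A applies: it must be bound in its binding domain.
Binding domain of *herself₅*: the embedded TP, whose subject is [Odette₃'s editor]₄.
*Lucia₁* c-commands the anaphor but is outside its binding domain → cannot satisfy Principle A.
*Sofia₂* c-commands the anaphor but is outside its binding domain → cannot satisfy Principle A.
*Odette₃* does not c-command the anaphor → cannot bind it.
*[Odette₃'s editor]₄* c-commands the anaphor within its binding domain → licit binder.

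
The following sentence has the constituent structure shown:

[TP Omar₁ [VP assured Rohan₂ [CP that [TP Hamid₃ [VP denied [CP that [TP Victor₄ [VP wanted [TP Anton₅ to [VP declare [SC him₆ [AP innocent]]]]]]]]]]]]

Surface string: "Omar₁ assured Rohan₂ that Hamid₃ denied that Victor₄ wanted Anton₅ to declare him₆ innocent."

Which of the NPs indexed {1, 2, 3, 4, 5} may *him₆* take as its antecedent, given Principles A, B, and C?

{1, 2, 3, 4}

*him* is a pronoun, so Principle B applies: it must be free in its binding domain.
Binding domain of *him₆*: the embedded TP, whose subject is Anton₅.
*Omar₁* c-commands the pronoun but from outside its binding domain, and is not c-commanded by it → coindexation permitted.
*Rohan₂* c-commands the pronoun but from outside its binding domain, and is not c-commanded by it → coindexation permitted.
*Hamid₃* c-commands the pronoun but from outside its binding domain, and is not c-commanded by it → coindexation permitted.
*Victor₄* c-commands the pronoun but from outside its binding domain, and is not c-commanded by it → coindexation permitted.
*Anton₅* c-commands the pronoun within its binding domain → coindexation would violate Principle B.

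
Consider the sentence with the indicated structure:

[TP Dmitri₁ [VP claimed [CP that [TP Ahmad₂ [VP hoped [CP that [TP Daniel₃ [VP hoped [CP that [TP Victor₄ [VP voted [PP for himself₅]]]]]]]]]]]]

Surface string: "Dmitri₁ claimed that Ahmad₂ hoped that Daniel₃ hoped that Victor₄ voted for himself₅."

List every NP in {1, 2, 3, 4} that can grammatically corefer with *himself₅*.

*himself* is an anaphor, so Principle A applies: it must be bound in its binding domain.
Binding domain of *himself₅*: the embedded TP, whose subject is Victor₄.
*Dmitri₁* c-commands the anaphor but is outside its binding domain → cannot satisfy Principle A.
*Ahmad₂* c-commands the anaphor but is outside its binding domain → cannot satisfy Principle A.
*Daniel₃* c-commands the anaphor but is outside its binding domain → cannot satisfy Principle A.
*Victor₄* c-commands the anaphor within its binding domain → licit binder.

{4}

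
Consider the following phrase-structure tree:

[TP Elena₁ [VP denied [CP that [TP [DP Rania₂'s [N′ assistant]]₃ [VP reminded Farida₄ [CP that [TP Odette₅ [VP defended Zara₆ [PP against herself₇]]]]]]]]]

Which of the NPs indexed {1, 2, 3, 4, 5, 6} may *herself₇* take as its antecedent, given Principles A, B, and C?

*herself* is an anaphor, so Principle A applies: it must be bound in its binding domain.
Binding domain of *herself₇*: the embedded TP, whose subject is Odette₅.
*Elena₁* c-commands the anaphor but is outside its binding domain → cannot satisfy Principle A.
*Rania₂* does not c-command the anaphor → cannot bind it.
*[Rania₂'s assistant]₃* c-commands the anaphor but is outside its binding domain → cannot satisfy Principle A.
*Farida₄* c-commands the anaphor but is outside its binding domain → cannot satisfy Principle A.
*Odette₅* c-commands the anaphor within its binding domain → licit binder.
*Zara₆* c-commands the anaphor within its binding domain → licit binder.

{5, 6}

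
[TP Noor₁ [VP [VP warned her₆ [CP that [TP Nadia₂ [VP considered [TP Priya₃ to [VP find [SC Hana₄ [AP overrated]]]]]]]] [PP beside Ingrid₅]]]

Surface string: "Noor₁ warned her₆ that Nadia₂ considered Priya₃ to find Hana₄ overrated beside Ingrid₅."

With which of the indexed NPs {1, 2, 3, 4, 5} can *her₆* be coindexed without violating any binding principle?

{5}

*her* is a pronoun, so Principle B applies: it must be free in its binding domain.
Binding domain of *her₆*: the matrix TP, whose subject is Noor₁.
*Noor₁* c-commands the pronoun within its binding domain → coindexation would violate Principle B.
*Nadia₂*: the pronoun c-commands this R-expression → coindexation would violate Principle C on *Nadia₂*.
*Priya₃*: the pronoun c-commands this R-expression → coindexation would violate Principle C on *Priya₃*.
*Hana₄*: the pronoun c-commands this R-expression → coindexation would violate Principle C on *Hana₄*.
*Ingrid₅* and the pronoun do not c-command one another → neither Principle B nor Principle C is at stake; coindexation permitted.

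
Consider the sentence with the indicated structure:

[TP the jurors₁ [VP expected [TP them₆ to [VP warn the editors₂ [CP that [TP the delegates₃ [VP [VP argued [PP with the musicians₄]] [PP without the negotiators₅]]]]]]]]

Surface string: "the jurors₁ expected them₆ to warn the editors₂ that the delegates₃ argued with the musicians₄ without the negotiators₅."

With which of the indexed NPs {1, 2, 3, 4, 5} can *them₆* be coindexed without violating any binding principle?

none

*them* is a pronoun, so Principle B applies: it must be free in its binding domain.
Binding domain of *them₆*: the matrix TP, whose subject is the jurors₁.
*the jurors₁* c-commands the pronoun within its binding domain → coindexation would violate Principle B.
*the editors₂*: the pronoun c-commands this R-expression → coindexation would violate Principle C on *the editors₂*.
*the delegates₃*: the pronoun c-commands this R-expression → coindexation would violate Principle C on *the delegates₃*.
*the musicians₄*: the pronoun c-commands this R-expression → coindexation would violate Principle C on *the musicians₄*.
*the negotiators₅*: the pronoun c-commands this R-expression → coindexation would violate Principle C on *the negotiators₅*.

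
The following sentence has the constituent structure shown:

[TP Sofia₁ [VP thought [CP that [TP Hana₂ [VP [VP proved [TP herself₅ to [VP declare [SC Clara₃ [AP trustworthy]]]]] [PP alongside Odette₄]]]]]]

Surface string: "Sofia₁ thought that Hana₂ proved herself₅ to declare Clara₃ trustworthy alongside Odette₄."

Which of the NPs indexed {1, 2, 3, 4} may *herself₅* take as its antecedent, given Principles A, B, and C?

*herself* is an anaphor, so Principle A applies: it must be bound in its binding domain.
Binding domain of *herself₅*: the embedded TP, whose subject is Hana₂.
*Sofia₁* c-commands the anaphor but is outside its binding domain → cannot satisfy Principle A.
*Hana₂* c-commands the anaphor within its binding domain → licit binder.
*Clara₃* does not c-command the anaphor → cannot bind it.
*Odette₄* does not c-command the anaphor → cannot bind it.

{2}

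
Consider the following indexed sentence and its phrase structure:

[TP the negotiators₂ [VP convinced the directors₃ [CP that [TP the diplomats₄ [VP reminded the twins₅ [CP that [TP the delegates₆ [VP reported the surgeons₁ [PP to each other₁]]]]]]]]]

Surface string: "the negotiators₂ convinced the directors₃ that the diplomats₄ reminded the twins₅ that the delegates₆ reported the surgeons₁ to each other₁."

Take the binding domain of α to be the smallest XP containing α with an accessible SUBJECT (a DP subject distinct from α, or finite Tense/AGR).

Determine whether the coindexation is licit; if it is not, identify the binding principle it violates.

The two coindexed NPs are *the surgeons₁* and *each other₁*.
*each other₁* is an anaphor; its binding domain is the embedded TP, whose subject is the delegates₆. *the surgeons₁* c-commands it within that domain and shares its index, so Principle A is satisfied.
*the surgeons₁* is an R-expression; *each other₁* does not c-command it, and no other NP shares its index, so Principle C is satisfied.
All principles are respected.

grammatical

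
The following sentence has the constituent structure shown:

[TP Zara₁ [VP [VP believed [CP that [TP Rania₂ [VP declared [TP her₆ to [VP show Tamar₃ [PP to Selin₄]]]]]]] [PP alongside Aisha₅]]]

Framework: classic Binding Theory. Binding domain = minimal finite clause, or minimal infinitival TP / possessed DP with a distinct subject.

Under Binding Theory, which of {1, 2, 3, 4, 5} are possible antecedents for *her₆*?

{1, 5}

*her* is a pronoun, so Principle B applies: it must be free in its binding domain.
Binding domain of *her₆*: the embedded TP, whose subject is Rania₂.
*Zara₁* c-commands the pronoun but from outside its binding domain, and is not c-commanded by it → coindexation permitted.
*Rania₂* c-commands the pronoun within its binding domain → coindexation would violate Principle B.
*Tamar₃*: the pronoun c-commands this R-expression → coindexation would violate Principle C on *Tamar₃*.
*Selin₄*: the pronoun c-commands this R-expression → coindexation would violate Principle C on *Selin₄*.
*Aisha₅* and the pronoun do not c-command one another → neither Principle B nor Principle C is at stake; coindexation permitted.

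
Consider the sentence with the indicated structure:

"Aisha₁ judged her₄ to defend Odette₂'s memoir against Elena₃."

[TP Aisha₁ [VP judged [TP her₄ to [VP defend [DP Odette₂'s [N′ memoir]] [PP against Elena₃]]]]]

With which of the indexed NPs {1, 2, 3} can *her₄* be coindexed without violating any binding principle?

*her* is a pronoun, so Principle B applies: it must be free in its binding domain.
Binding domain of *her₄*: the matrix TP, whose subject is Aisha₁.
*Aisha₁* c-commands the pronoun within its binding domain → coindexation would violate Principle B.
*Odette₂*: the pronoun c-commands this R-expression → coindexation would violate Principle C on *Odette₂*.
*Elena₃*: the pronoun c-commands this R-expression → coindexation would violate Principle C on *Elena₃*.

none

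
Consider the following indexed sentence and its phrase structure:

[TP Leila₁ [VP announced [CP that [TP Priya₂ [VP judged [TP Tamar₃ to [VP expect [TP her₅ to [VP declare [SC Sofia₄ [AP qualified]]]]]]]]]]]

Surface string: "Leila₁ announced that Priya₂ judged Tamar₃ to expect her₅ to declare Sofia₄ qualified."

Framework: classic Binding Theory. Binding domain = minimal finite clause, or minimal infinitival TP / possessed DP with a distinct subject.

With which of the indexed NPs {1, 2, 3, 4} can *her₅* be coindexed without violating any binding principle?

{1, 2}

*her* is a pronoun, so Principle B applies: it must be free in its binding domain.
Binding domain of *her₅*: the embedded TP, whose subject is Tamar₃.
*Leila₁* c-commands the pronoun but from outside its binding domain, and is not c-commanded by it → coindexation permitted.
*Priya₂* c-commands the pronoun but from outside its binding domain, and is not c-commanded by it → coindexation permitted.
*Tamar₃* c-commands the pronoun within its binding domain → coindexation would violate Principle B.
*Sofia₄*: the pronoun c-commands this R-expression → coindexation would violate Principle C on *Sofia₄*.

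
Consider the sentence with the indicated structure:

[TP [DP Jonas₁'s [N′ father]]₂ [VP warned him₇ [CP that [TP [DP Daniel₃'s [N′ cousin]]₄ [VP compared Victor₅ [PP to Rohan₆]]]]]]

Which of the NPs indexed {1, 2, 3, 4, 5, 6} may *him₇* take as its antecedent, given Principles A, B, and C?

*him* is a pronoun, so Principle B applies: it must be free in its binding domain.
Binding domain of *him₇*: the matrix TP, whose subject is [Jonas₁'s father]₂.
*Jonas₁* and the pronoun do not c-command one another → neither Principle B nor Principle C is at stake; coindexation permitted.
*[Jonas₁'s father]₂* c-commands the pronoun within its binding domain → coindexation would violate Principle B.
*Daniel₃*: the pronoun c-commands this R-expression → coindexation would violate Principle C on *Daniel₃*.
*[Daniel₃'s cousin]₄*: the pronoun c-commands this R-expression → coindexation would violate Principle C on *[Daniel₃'s cousin]₄*.
*Victor₅*: the pronoun c-commands this R-expression → coindexation would violate Principle C on *Victor₅*.
*Rohan₆*: the pronoun c-commands this R-expression → coindexation would violate Principle C on *Rohan₆*.

{1}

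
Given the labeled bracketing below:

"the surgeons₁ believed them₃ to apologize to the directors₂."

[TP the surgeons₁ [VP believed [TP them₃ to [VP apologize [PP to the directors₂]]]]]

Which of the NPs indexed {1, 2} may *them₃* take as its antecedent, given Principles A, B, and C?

none

*them* is a pronoun, so Principle B applies: it must be free in its binding domain.
Binding domain of *them₃*: the matrix TP, whose subject is the surgeons₁.
*the surgeons₁* c-commands the pronoun within its binding domain → coindexation would violate Principle B.
*the directors₂*: the pronoun c-commands this R-expression → coindexation would violate Principle C on *the directors₂*.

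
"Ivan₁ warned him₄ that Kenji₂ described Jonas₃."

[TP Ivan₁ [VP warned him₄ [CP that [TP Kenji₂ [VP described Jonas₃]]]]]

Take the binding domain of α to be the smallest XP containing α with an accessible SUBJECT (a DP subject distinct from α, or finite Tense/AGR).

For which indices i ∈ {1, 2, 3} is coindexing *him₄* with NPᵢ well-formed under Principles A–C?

*him* is a pronoun, so Principle B applies: it must be free in its binding domain.
Binding domain of *him₄*: the matrix TP, whose subject is Ivan₁.
*Ivan₁* c-commands the pronoun within its binding domain → coindexation would violate Principle B.
*Kenji₂*: the pronoun c-commands this R-expression → coindexation would violate Principle C on *Kenji₂*.
*Jonas₃*: the pronoun c-commands this R-expression → coindexation would violate Principle C on *Jonas₃*.

none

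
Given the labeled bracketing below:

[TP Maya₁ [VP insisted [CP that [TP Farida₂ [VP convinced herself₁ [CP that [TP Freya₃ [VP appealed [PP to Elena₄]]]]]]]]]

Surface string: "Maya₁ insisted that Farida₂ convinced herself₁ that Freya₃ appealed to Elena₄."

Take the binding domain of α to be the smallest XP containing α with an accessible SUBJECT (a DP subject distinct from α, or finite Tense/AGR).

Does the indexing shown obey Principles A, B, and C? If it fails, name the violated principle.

Principle A

The two coindexed NPs are *Maya₁* and *herself₁*.
*herself₁* is an anaphor. Principle A requires it to be bound within its binding domain — the embedded TP, whose subject is Farida₂.
Within that domain it is c-commanded by *Farida₂*, which does not share its index.
*Maya₁* does c-command the anaphor, but from outside its binding domain.
The anaphor is unbound in its domain → Principle A violation.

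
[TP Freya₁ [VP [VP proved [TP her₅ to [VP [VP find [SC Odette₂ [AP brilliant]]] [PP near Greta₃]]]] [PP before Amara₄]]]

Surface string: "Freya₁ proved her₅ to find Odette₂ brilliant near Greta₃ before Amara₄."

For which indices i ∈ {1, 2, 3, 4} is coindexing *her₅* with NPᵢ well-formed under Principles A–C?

{4}

*her* is a pronoun, so Principle B applies: it must be free in its binding domain.
Binding domain of *her₅*: the matrix TP, whose subject is Freya₁.
*Freya₁* c-commands the pronoun within its binding domain → coindexation would violate Principle B.
*Odette₂*: the pronoun c-commands this R-expression → coindexation would violate Principle C on *Odette₂*.
*Greta₃*: the pronoun c-commands this R-expression → coindexation would violate Principle C on *Greta₃*.
*Amara₄* and the pronoun do not c-command one another → neither Principle B nor Principle C is at stake; coindexation permitted.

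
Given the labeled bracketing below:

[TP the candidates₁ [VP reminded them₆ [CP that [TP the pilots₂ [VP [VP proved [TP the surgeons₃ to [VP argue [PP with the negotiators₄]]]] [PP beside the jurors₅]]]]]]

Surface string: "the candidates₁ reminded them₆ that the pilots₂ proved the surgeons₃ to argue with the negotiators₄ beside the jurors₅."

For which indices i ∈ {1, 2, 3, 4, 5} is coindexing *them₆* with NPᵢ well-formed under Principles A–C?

none

*them* is a pronoun, so Principle B applies: it must be free in its binding domain.
Binding domain of *them₆*: the matrix TP, whose subject is the candidates₁.
*the candidates₁* c-commands the pronoun within its binding domain → coindexation would violate Principle B.
*the pilots₂*: the pronoun c-commands this R-expression → coindexation would violate Principle C on *the pilots₂*.
*the surgeons₃*: the pronoun c-commands this R-expression → coindexation would violate Principle C on *the surgeons₃*.
*the negotiators₄*: the pronoun c-commands this R-expression → coindexation would violate Principle C on *the negotiators₄*.
*the jurors₅*: the pronoun c-commands this R-expression → coindexation would violate Principle C on *the jurors₅*.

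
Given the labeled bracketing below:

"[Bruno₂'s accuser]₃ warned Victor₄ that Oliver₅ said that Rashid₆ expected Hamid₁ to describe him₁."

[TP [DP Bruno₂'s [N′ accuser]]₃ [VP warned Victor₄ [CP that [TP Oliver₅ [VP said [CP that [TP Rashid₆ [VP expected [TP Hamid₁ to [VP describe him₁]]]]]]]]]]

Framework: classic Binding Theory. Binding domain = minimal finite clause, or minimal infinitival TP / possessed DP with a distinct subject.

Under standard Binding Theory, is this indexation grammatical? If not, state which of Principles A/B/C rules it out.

Principle B

The two coindexed NPs are *Hamid₁* and *him₁*.
*him₁* is a pronoun. Its binding domain is the embedded TP, whose subject is Hamid₁.
*Hamid₁* c-commands it within that domain and carries the same index.
The pronoun is locally bound → Principle B violation.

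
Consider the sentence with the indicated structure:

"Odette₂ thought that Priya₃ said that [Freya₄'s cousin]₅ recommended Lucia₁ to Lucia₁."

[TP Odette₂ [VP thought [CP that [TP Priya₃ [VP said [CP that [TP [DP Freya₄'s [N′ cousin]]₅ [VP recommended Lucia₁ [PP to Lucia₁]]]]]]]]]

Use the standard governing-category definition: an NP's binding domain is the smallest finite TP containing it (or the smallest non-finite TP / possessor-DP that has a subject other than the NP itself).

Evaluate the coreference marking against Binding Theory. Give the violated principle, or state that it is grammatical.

The two coindexed NPs are *Lucia₁* (the higher occurrence) and *Lucia₁* (the lower occurrence).
*Lucia₁* (the lower occurrence) is an R-expression. Principle C requires it to be free everywhere.
*Lucia₁* (the higher occurrence) c-commands it and carries the same index.
The R-expression is bound → Principle C violation.

Principle C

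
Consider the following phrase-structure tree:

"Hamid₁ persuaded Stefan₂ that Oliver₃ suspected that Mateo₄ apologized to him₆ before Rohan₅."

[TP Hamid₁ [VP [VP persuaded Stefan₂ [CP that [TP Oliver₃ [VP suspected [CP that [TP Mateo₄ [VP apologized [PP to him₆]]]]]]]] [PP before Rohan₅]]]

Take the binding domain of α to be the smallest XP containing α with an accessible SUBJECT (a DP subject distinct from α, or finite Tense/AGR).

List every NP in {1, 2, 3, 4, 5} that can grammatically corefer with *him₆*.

*him* is a pronoun, so Principle B applies: it must be free in its binding domain.
Binding domain of *him₆*: the embedded TP, whose subject is Mateo₄.
*Hamid₁* c-commands the pronoun but from outside its binding domain, and is not c-commanded by it → coindexation permitted.
*Stefan₂* c-commands the pronoun but from outside its binding domain, and is not c-commanded by it → coindexation permitted.
*Oliver₃* c-commands the pronoun but from outside its binding domain, and is not c-commanded by it → coindexation permitted.
*Mateo₄* c-commands the pronoun within its binding domain → coindexation would violate Principle B.
*Rohan₅* and the pronoun do not c-command one another → neither Principle B nor Principle C is at stake; coindexation permitted.

{1, 2, 3, 5}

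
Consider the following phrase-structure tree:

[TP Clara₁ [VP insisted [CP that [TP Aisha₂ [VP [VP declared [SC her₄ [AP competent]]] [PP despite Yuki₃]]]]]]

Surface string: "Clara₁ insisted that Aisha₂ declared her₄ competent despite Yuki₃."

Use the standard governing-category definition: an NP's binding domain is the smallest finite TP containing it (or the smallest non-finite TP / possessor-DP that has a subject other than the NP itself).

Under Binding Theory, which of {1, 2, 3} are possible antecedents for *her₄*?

*her* is a pronoun, so Principle B applies: it must be free in its binding domain.
Binding domain of *her₄*: the embedded TP, whose subject is Aisha₂.
*Clara₁* c-commands the pronoun but from outside its binding domain, and is not c-commanded by it → coindexation permitted.
*Aisha₂* c-commands the pronoun within its binding domain → coindexation would violate Principle B.
*Yuki₃* and the pronoun do not c-command one another → neither Principle B nor Principle C is at stake; coindexation permitted.

{1, 3}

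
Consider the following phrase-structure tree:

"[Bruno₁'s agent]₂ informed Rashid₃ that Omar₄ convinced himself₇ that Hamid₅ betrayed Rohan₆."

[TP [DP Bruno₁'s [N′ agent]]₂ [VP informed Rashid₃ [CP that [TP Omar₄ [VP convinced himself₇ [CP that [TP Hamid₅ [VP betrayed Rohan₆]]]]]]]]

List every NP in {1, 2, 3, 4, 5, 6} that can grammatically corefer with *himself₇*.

*himself* is an anaphor, so Principle A applies: it must be bound in its binding domain.
Binding domain of *himself₇*: the embedded TP, whose subject is Omar₄.
*Bruno₁* does not c-command the anaphor → cannot bind it.
*[Bruno₁'s agent]₂* c-commands the anaphor but is outside its binding domain → cannot satisfy Principle A.
*Rashid₃* c-commands the anaphor but is outside its binding domain → cannot satisfy Principle A.
*Omar₄* c-commands the anaphor within its binding domain → licit binder.
*Hamid₅* does not c-command the anaphor → cannot bind it.
*Rohan₆* does not c-command the anaphor → cannot bind it.

{4}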